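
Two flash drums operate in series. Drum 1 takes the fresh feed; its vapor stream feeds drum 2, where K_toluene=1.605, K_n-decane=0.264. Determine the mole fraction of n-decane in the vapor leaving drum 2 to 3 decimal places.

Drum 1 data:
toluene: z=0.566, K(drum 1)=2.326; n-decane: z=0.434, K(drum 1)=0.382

y_n-decane (drum 2) = 0.119

Drum 1:
Newton iteration, ψ₁⁰ = 0.5:
  ψ₁ = 0.500: g = 0.0632, g' = -0.707 → ψ₁ = 0.589
Converged at ψ₁ = 0.589.
Drum-1 compositions:
  toluene: x = 0.318, y = 0.739
  n-decane: x = 0.682, y = 0.261
Drum-2 feed = drum-1 vapor: z₂ = (0.7394, 0.2606).
Drum 2:
Rachford–Rice: g(ψ₂) = Σ zᵢ(Kᵢ−1)/(1+ψ₂(Kᵢ−1)) = 0.
Feasibility: ΣzᵢKᵢ = 1.256, Σzᵢ/Kᵢ = 1.448 — both > 1, two phases present.
Newton–Raphson from ψ₂ = 0.48:
  ψ₂ = 0.480: g = 0.0502, g' = -0.500 → ψ₂ = 0.580
  ψ₂ = 0.580: g = -0.0036, g' = -0.578 → ψ₂ = 0.574
Converged at ψ₂ = 0.574.
  toluene: x = 0.549, y = 0.881
  n-decane: x = 0.451, y = 0.119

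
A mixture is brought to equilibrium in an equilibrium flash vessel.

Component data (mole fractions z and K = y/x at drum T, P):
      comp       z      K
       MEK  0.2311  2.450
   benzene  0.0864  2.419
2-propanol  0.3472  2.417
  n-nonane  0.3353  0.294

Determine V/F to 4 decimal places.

Material balance + equilibrium reduce to Σ zᵢ(Kᵢ−1)/(1+V/F(Kᵢ−1)) = 0.
Feasibility: ΣzᵢKᵢ = 1.7130, Σzᵢ/Kᵢ = 1.4142 — both > 1, two phases present.
Iterate (Newton) starting at V/F = 0.5:
  V/F = 0.5000: g = 0.18806, g' = -0.8609 → V/F = 0.7184
  V/F = 0.7184: g = -0.01176, g' = -1.0186 → V/F = 0.7069
  V/F = 0.7069: g = -0.00010, g' = -1.0019 → V/F = 0.7068
Converged at V/F = 0.7068.

V/F = 0.7068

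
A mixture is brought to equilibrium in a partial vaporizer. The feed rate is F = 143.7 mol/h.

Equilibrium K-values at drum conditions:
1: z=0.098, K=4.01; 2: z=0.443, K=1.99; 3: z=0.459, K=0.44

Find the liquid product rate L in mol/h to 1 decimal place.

Rachford–Rice: g(V/F) = Σ zᵢ(Kᵢ−1)/(1+V/F(Kᵢ−1)) = 0.
Feasibility: ΣzᵢKᵢ = 1.477, Σzᵢ/Kᵢ = 1.290 — both > 1, two phases present.
Iterate (Newton) starting at V/F = 0.5:
  V/F = 0.500: g = 0.0541, g' = -0.613 → V/F = 0.588
  V/F = 0.588: g = 0.0003, g' = -0.609 → V/F = 0.589
Converged at V/F = 0.589.
Then V = V/F·F = 0.5888·143.7 = 84.6 mol/h and L = F − V = 59.1 mol/h.

L = 59.1 mol/h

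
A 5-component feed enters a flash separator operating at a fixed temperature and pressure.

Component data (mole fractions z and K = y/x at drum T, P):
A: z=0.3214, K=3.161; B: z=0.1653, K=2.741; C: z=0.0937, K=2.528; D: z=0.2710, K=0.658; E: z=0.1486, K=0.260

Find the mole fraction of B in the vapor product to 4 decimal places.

y_B = 0.1832

Newton–Raphson from ψ = 0.68:
  ψ = 0.6800: g = 0.14113, g' = -0.7873 → ψ = 0.8593
  ψ = 0.8593: g = -0.01291, g' = -0.9824 → ψ = 0.8461
  ψ = 0.8461: g = -0.00018, g' = -0.9561 → ψ = 0.8459
Converged at ψ = 0.8459.
Compositions from xᵢ = zᵢ/(1+ψ(Kᵢ−1)), yᵢ = Kᵢxᵢ:
  A: x = 0.1136, y = 0.3592
  B: x = 0.0668, y = 0.1832
  C: x = 0.0409, y = 0.1033
  D: x = 0.3813, y = 0.2509
  E: x = 0.3973, y = 0.1033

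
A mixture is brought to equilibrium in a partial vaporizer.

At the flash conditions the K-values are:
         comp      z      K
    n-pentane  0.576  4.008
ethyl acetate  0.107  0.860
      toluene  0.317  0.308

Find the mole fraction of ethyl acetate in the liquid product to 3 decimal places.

x_ethyl acetate = 0.121

Rachford–Rice: g(β) = Σ zᵢ(Kᵢ−1)/(1+β(Kᵢ−1)) = 0.
Feasibility: ΣzᵢKᵢ = 2.498, Σzᵢ/Kᵢ = 1.297 — both > 1, two phases present.
Newton–Raphson from β = 0.5:
  β = 0.500: g = 0.3404, g' = -1.189 → β = 0.786
  β = 0.786: g = 0.0167, g' = -1.193 → β = 0.800
Converged at β = 0.800.
Compositions from xᵢ = zᵢ/(1+β(Kᵢ−1)), yᵢ = Kᵢxᵢ:
  n-pentane: x = 0.169, y = 0.678
  ethyl acetate: x = 0.121, y = 0.104
  toluene: x = 0.710, y = 0.219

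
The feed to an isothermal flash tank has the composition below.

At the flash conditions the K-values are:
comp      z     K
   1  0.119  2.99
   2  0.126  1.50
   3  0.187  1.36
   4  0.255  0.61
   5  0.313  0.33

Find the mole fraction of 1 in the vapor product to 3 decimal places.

y_1 = 0.302

Rachford–Rice: g(β) = Σ zᵢ(Kᵢ−1)/(1+β(Kᵢ−1)) = 0.
Feasibility: ΣzᵢKᵢ = 1.058, Σzᵢ/Kᵢ = 1.628 — both > 1, two phases present.
Newton–Raphson from β = 0.5:
  β = 0.500: g = -0.2127, g' = -0.534 → β = 0.101
  β = 0.101: g = -0.0065, g' = -0.581 → β = 0.090
Converged at β = 0.090.
Compositions from xᵢ = zᵢ/(1+β(Kᵢ−1)), yᵢ = Kᵢxᵢ:
  1: x = 0.101, y = 0.302
  2: x = 0.121, y = 0.181
  3: x = 0.181, y = 0.246
  4: x = 0.264, y = 0.161
  5: x = 0.333, y = 0.110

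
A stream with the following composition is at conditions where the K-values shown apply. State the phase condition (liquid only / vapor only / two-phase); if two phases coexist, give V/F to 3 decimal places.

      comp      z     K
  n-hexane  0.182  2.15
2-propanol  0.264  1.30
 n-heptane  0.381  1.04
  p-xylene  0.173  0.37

two-phase, V/F = 0.704

ΣzᵢKᵢ = 1.195; Σzᵢ/Kᵢ = 1.122.
Both exceed 1, so a two-phase solution exists.
Let ψ = V/F and solve Σ zᵢ(Kᵢ−1)/(1+ψ(Kᵢ−1)) = 0.
Newton iteration, ψ⁰ = 0.6:
  ψ = 0.600: g = 0.0306, g' = -0.279 → ψ = 0.710
  ψ = 0.710: g = -0.0017, g' = -0.314 → ψ = 0.704
Converged at ψ = 0.704.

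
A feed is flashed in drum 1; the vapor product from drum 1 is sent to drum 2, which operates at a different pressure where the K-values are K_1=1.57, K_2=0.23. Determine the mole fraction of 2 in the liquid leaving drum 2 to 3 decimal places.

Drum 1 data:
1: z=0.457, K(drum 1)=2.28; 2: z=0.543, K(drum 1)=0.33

Drum 1:
Rachford–Rice: g(ψ₁) = Σ zᵢ(Kᵢ−1)/(1+ψ₁(Kᵢ−1)) = 0.
g(0) = ΣzᵢKᵢ − 1 = 0.221 and g(1) = 1 − Σzᵢ/Kᵢ = -0.846, so a root lies in (0, 1).
Binary case is linear: z₁(K₁−1)(1+ψ₁(K₂−1)) + z₂(K₂−1)(1+ψ₁(K₁−1)) = 0
⇒ ψ₁ = [z₁(K₁−1)+z₂(K₂−1)] / [−(K₁−1)(K₂−1)] = 0.2211/0.8576 = 0.258
Drum-1 compositions:
  1: x = 0.344, y = 0.783
  2: x = 0.656, y = 0.217
Drum-2 feed = drum-1 vapor: z₂ = (0.7834, 0.2166).
Drum 2:
Let ψ₂ = V/F and solve Σ zᵢ(Kᵢ−1)/(1+ψ₂(Kᵢ−1)) = 0.
g(0) = ΣzᵢKᵢ − 1 = 0.280 and g(1) = 1 − Σzᵢ/Kᵢ = -0.441, so a root lies in (0, 1).
Binary case is linear: z₁(K₁−1)(1+ψ₂(K₂−1)) + z₂(K₂−1)(1+ψ₂(K₁−1)) = 0
⇒ ψ₂ = [z₁(K₁−1)+z₂(K₂−1)] / [−(K₁−1)(K₂−1)] = 0.2797/0.4389 = 0.637
  1: x = 0.575, y = 0.902
  2: x = 0.425, y = 0.098

x_2 (drum 2) = 0.425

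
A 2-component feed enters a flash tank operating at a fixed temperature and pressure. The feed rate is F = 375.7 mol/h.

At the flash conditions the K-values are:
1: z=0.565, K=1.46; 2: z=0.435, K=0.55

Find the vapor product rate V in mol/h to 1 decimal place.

Rachford–Rice: g(ψ) = Σ zᵢ(Kᵢ−1)/(1+ψ(Kᵢ−1)) = 0.
g(0) = ΣzᵢKᵢ − 1 = 0.064 and g(1) = 1 − Σzᵢ/Kᵢ = -0.178, so a root lies in (0, 1).
Newton–Raphson from ψ = 0.5:
  ψ = 0.500: g = -0.0413, g' = -0.226 → ψ = 0.317
  ψ = 0.317: g = -0.0015, g' = -0.211 → ψ = 0.310
Converged at ψ = 0.310.
Then V = ψ·F = 0.3099·375.7 = 116.4 mol/h and L = F − V = 259.3 mol/h.

V = 116.4 mol/h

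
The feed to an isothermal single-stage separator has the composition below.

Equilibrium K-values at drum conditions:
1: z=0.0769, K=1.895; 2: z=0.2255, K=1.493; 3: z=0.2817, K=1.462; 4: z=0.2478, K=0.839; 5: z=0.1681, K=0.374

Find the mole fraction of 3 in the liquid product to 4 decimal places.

Newton iteration, ψ⁰ = 0.5:
  ψ = 0.5000: g = 0.04590, g' = -0.2515 → ψ = 0.6825
  ψ = 0.6825: g = -0.00368, g' = -0.2981 → ψ = 0.6701
  ψ = 0.6701: g = -0.00003, g' = -0.2936 → ψ = 0.6700
Converged at ψ = 0.6700.
Compositions from xᵢ = zᵢ/(1+ψ(Kᵢ−1)), yᵢ = Kᵢxᵢ:
  1: x = 0.0481, y = 0.0911
  2: x = 0.1695, y = 0.2531
  3: x = 0.2151, y = 0.3145
  4: x = 0.2778, y = 0.2330
  5: x = 0.2895, y = 0.1083

x_3 = 0.2151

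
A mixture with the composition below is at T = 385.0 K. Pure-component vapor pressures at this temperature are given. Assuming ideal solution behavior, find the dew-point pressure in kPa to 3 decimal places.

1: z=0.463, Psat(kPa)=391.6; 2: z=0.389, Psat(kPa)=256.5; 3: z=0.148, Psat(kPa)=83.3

Pdew = 223.433 kPa

At the dew point ψ → 1, so Σzᵢ/Kᵢ = 1 with Kᵢ = Pᵢˢᵃᵗ/P ⇒ 1/P = Σzᵢ/Pᵢˢᵃᵗ.
1/P = 0.463/391.6 + 0.389/256.5 + 0.148/83.3 = 0.004476 ⇒ P = 223.433 kPa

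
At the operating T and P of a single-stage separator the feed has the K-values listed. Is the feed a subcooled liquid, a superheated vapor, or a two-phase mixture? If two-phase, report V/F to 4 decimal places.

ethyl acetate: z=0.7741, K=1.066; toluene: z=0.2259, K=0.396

subcooled liquid

ΣzᵢKᵢ = 0.9146; Σzᵢ/Kᵢ = 1.2966.
Since ΣzᵢKᵢ < 1 the mixture is below its bubble point — single liquid phase.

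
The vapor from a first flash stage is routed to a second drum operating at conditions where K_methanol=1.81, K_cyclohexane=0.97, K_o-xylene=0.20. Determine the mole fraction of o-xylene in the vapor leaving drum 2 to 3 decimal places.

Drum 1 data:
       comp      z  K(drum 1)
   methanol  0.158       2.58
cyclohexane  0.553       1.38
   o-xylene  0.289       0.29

y_o-xylene (drum 2) = 0.033

Drum 1:
Iterate (Newton) starting at ψ₁ = 0.49:
  ψ₁ = 0.490: g = 0.0032, g' = -0.525 → ψ₁ = 0.496
Converged at ψ₁ = 0.496.
Drum-1 compositions:
  methanol: x = 0.089, y = 0.229
  cyclohexane: x = 0.465, y = 0.642
  o-xylene: x = 0.446, y = 0.129
Drum-2 feed = drum-1 vapor: z₂ = (0.2285, 0.6421, 0.1294).
Drum 2:
Rachford–Rice: g(ψ₂) = Σ zᵢ(Kᵢ−1)/(1+ψ₂(Kᵢ−1)) = 0.
Check two-phase: ΣzᵢKᵢ = 1.062 > 1 and Σzᵢ/Kᵢ = 1.435 > 1, so g(0) = 0.062 > 0 and g(1) = -0.435 < 0.
Newton iteration, ψ₂⁰ = 0.5:
  ψ₂ = 0.500: g = -0.0603, g' = -0.307 → ψ₂ = 0.303
  ψ₂ = 0.303: g = -0.0075, g' = -0.242 → ψ₂ = 0.272
Converged at ψ₂ = 0.272.
  methanol: x = 0.187, y = 0.339
  cyclohexane: x = 0.647, y = 0.628
  o-xylene: x = 0.165, y = 0.033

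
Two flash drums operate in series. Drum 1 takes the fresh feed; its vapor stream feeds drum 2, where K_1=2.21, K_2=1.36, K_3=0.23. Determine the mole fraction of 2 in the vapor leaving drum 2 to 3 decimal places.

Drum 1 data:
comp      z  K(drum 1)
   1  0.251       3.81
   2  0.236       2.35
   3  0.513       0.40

Drum 1:
Newton iteration, ψ₁⁰ = 0.49:
  ψ₁ = 0.490: g = 0.0525, g' = -0.877 → ψ₁ = 0.550
  ψ₁ = 0.550: g = 0.0006, g' = -0.859 → ψ₁ = 0.551
Converged at ψ₁ = 0.551.
Drum-1 compositions:
  1: x = 0.099, y = 0.375
  2: x = 0.135, y = 0.318
  3: x = 0.766, y = 0.306
Drum-2 feed = drum-1 vapor: z₂ = (0.3754, 0.3181, 0.3064).
Drum 2:
Rachford–Rice: g(ψ₂) = Σ zᵢ(Kᵢ−1)/(1+ψ₂(Kᵢ−1)) = 0.
g(0) = ΣzᵢKᵢ − 1 = 0.333 and g(1) = 1 − Σzᵢ/Kᵢ = -0.736, so a root lies in (0, 1).
Iterate (Newton) starting at ψ₂ = 0.43:
  ψ₂ = 0.430: g = 0.0452, g' = -0.675 → ψ₂ = 0.497
  ψ₂ = 0.497: g = -0.0014, g' = -0.721 → ψ₂ = 0.495
Converged at ψ₂ = 0.495.
  1: x = 0.235, y = 0.519
  2: x = 0.270, y = 0.367
  3: x = 0.495, y = 0.114

y_2 (drum 2) = 0.367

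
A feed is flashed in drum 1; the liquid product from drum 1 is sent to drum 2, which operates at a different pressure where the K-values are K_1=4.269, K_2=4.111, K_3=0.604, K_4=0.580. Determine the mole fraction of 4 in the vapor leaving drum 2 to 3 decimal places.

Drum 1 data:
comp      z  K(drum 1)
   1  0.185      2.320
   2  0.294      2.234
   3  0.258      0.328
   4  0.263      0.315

y_4 (drum 2) = 0.263

Drum 1:
Newton–Raphson from ψ₁ = 0.5:
  ψ₁ = 0.500: g = -0.1636, g' = -0.838 → ψ₁ = 0.305
  ψ₁ = 0.305: g = -0.0079, g' = -0.782 → ψ₁ = 0.295
Converged at ψ₁ = 0.295.
Drum-1 compositions:
  1: x = 0.133, y = 0.309
  2: x = 0.216, y = 0.482
  3: x = 0.322, y = 0.106
  4: x = 0.329, y = 0.104
Drum-2 feed = drum-1 liquid: z₂ = (0.1332, 0.2156, 0.3217, 0.3295).
Drum 2:
Newton–Raphson from ψ₂ = 0.34:
  ψ₂ = 0.340: g = 0.2235, g' = -0.959 → ψ₂ = 0.573
  ψ₂ = 0.573: g = 0.0455, g' = -0.627 → ψ₂ = 0.646
  ψ₂ = 0.646: g = 0.0019, g' = -0.578 → ψ₂ = 0.649
Converged at ψ₂ = 0.649.
  1: x = 0.043, y = 0.182
  2: x = 0.071, y = 0.294
  3: x = 0.433, y = 0.262
  4: x = 0.453, y = 0.263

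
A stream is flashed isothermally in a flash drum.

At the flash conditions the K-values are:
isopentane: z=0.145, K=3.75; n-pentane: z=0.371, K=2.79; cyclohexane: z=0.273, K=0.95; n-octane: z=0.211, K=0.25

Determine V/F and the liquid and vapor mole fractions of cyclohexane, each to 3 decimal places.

V/F = 0.788, x_cyclohexane = 0.284, y_cyclohexane = 0.270

Newton iteration, V/F⁰ = 0.5:
  V/F = 0.500: g = 0.2511, g' = -0.830 → V/F = 0.803
  V/F = 0.803: g = -0.0149, g' = -1.057 → V/F = 0.788
Converged at V/F = 0.788.
Compositions from xᵢ = zᵢ/(1+V/F(Kᵢ−1)), yᵢ = Kᵢxᵢ:
  isopentane: x = 0.046, y = 0.172
  n-pentane: x = 0.154, y = 0.429
  cyclohexane: x = 0.284, y = 0.270
  n-octane: x = 0.516, y = 0.129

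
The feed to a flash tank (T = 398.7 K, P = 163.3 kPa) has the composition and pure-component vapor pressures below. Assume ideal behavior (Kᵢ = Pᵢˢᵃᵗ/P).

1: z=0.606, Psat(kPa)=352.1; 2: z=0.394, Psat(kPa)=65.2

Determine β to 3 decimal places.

Raoult's law: Kᵢ = Pᵢˢᵃᵗ/P = Pᵢˢᵃᵗ/163.3.
  K_1 = 352.1/163.3 = 2.15615, K_2 = 65.2/163.3 = 0.39927
Rachford–Rice: g(β) = Σ zᵢ(Kᵢ−1)/(1+β(Kᵢ−1)) = 0.
Check two-phase: ΣzᵢKᵢ = 1.464 > 1 and Σzᵢ/Kᵢ = 1.268 > 1, so g(0) = 0.464 > 0 and g(1) = -0.268 < 0.
Binary case is linear: z₁(K₁−1)(1+β(K₂−1)) + z₂(K₂−1)(1+β(K₁−1)) = 0
⇒ β = [z₁(K₁−1)+z₂(K₂−1)] / [−(K₁−1)(K₂−1)] = 0.4639/0.6945 = 0.668

β = 0.668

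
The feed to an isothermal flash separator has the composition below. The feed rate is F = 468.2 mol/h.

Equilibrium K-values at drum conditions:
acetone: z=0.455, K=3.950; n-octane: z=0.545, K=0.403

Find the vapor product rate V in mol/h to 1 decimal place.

V = 270.3 mol/h

Let ψ = V/F and solve Σ zᵢ(Kᵢ−1)/(1+ψ(Kᵢ−1)) = 0.
Check two-phase: ΣzᵢKᵢ = 2.017 > 1 and Σzᵢ/Kᵢ = 1.468 > 1, so g(0) = 1.017 > 0 and g(1) = -0.468 < 0.
Newton–Raphson from ψ = 0.5:
  ψ = 0.500: g = 0.0785, g' = -1.041 → ψ = 0.575
  ψ = 0.575: g = 0.0020, g' = -0.995 → ψ = 0.577
Converged at ψ = 0.577.
Then V = ψ·F = 0.5774·468.2 = 270.3 mol/h and L = F − V = 197.9 mol/h.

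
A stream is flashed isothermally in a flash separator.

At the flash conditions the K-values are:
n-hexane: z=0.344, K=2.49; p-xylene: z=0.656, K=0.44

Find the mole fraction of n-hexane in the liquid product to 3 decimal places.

Material balance + equilibrium reduce to Σ zᵢ(Kᵢ−1)/(1+β(Kᵢ−1)) = 0.
g(0) = ΣzᵢKᵢ − 1 = 0.145 and g(1) = 1 − Σzᵢ/Kᵢ = -0.629, so a root lies in (0, 1).
Binary case is linear: z₁(K₁−1)(1+β(K₂−1)) + z₂(K₂−1)(1+β(K₁−1)) = 0
⇒ β = [z₁(K₁−1)+z₂(K₂−1)] / [−(K₁−1)(K₂−1)] = 0.1452/0.8344 = 0.174
Compositions from xᵢ = zᵢ/(1+β(Kᵢ−1)), yᵢ = Kᵢxᵢ:
  n-hexane: x = 0.273, y = 0.680
  p-xylene: x = 0.727, y = 0.320

x_n-hexane = 0.273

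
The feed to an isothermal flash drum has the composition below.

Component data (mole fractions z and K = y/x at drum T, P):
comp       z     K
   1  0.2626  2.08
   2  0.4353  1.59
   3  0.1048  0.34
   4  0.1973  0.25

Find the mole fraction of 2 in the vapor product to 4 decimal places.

y_2 = 0.5185

Let ψ = V/F and solve Σ zᵢ(Kᵢ−1)/(1+ψ(Kᵢ−1)) = 0.
Check two-phase: ΣzᵢKᵢ = 1.3233 > 1 and Σzᵢ/Kᵢ = 1.4975 > 1, so g(0) = 0.3233 > 0 and g(1) = -0.4975 < 0.
Newton iteration, ψ⁰ = 0.55:
  ψ = 0.5500: g = 0.01137, g' = -0.6410 → ψ = 0.5677
  ψ = 0.5677: g = -0.00013, g' = -0.6561 → ψ = 0.5675
Converged at ψ = 0.5675.
Compositions from xᵢ = zᵢ/(1+ψ(Kᵢ−1)), yᵢ = Kᵢxᵢ:
  1: x = 0.1628, y = 0.3386
  2: x = 0.3261, y = 0.5185
  3: x = 0.1676, y = 0.0570
  4: x = 0.3435, y = 0.0859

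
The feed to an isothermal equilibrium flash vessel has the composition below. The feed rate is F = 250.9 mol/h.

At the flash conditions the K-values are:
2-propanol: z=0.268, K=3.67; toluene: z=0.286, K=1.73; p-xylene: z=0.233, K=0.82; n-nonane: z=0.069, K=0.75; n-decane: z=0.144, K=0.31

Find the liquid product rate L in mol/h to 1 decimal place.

Newton–Raphson from V/F = 0.5:
  V/F = 0.500: g = 0.2419, g' = -0.607 → V/F = 0.899
  V/F = 0.899: g = 0.0027, g' = -0.714 → V/F = 0.903
Converged at V/F = 0.903.
Then V = V/F·F = 0.9025·250.9 = 226.4 mol/h and L = F − V = 24.5 mol/h.

L = 24.5 mol/h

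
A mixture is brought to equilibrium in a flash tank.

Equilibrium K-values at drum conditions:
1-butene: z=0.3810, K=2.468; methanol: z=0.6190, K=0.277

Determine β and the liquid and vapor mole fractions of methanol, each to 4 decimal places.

β = 0.1053, x_methanol = 0.6700, y_methanol = 0.1856

Rachford–Rice: g(β) = Σ zᵢ(Kᵢ−1)/(1+β(Kᵢ−1)) = 0.
Check two-phase: ΣzᵢKᵢ = 1.1118 > 1 and Σzᵢ/Kᵢ = 2.3890 > 1, so g(0) = 0.1118 > 0 and g(1) = -1.3890 < 0.
Iterate (Newton) starting at β = 0.5:
  β = 0.5000: g = -0.37837, g' = -1.0668 → β = 0.1453
  β = 0.1453: g = -0.03910, g' = -0.9617 → β = 0.1047
  β = 0.1047: g = 0.00065, g' = -0.9956 → β = 0.1053
Converged at β = 0.1053.
Compositions from xᵢ = zᵢ/(1+β(Kᵢ−1)), yᵢ = Kᵢxᵢ:
  1-butene: x = 0.3300, y = 0.8144
  methanol: x = 0.6700, y = 0.1856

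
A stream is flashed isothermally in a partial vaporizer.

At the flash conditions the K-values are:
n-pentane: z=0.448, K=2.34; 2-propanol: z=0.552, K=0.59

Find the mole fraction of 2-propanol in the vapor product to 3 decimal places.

Rachford–Rice: g(ψ) = Σ zᵢ(Kᵢ−1)/(1+ψ(Kᵢ−1)) = 0.
Check two-phase: ΣzᵢKᵢ = 1.374 > 1 and Σzᵢ/Kᵢ = 1.127 > 1, so g(0) = 0.374 > 0 and g(1) = -0.127 < 0.
Newton iteration, ψ⁰ = 0.5:
  ψ = 0.500: g = 0.0748, g' = -0.435 → ψ = 0.672
  ψ = 0.672: g = 0.0036, g' = -0.400 → ψ = 0.681
Converged at ψ = 0.681.
Compositions from xᵢ = zᵢ/(1+ψ(Kᵢ−1)), yᵢ = Kᵢxᵢ:
  n-pentane: x = 0.234, y = 0.548
  2-propanol: x = 0.766, y = 0.452

y_2-propanol = 0.452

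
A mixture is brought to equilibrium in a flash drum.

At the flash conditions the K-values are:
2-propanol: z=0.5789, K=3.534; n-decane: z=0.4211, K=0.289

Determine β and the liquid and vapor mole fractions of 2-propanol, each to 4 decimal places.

Let β = V/F and solve Σ zᵢ(Kᵢ−1)/(1+β(Kᵢ−1)) = 0.
Check two-phase: ΣzᵢKᵢ = 2.1675 > 1 and Σzᵢ/Kᵢ = 1.6209 > 1, so g(0) = 1.1675 > 0 and g(1) = -0.6209 < 0.
Newton iteration, β⁰ = 0.3:
  β = 0.3000: g = 0.45281, g' = -1.5437 → β = 0.5933
  β = 0.5933: g = 0.06809, g' = -1.2300 → β = 0.6487
  β = 0.6487: g = -0.00083, g' = -1.2651 → β = 0.6480
Converged at β = 0.6480.
Compositions from xᵢ = zᵢ/(1+β(Kᵢ−1)), yᵢ = Kᵢxᵢ:
  2-propanol: x = 0.2191, y = 0.7743
  n-decane: x = 0.7809, y = 0.2257

β = 0.6480, x_2-propanol = 0.2191, y_2-propanol = 0.7743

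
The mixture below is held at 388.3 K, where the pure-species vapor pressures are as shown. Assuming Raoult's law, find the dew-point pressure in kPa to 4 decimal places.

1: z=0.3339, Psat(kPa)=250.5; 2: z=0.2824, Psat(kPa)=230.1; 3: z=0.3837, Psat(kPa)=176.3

At the dew point ψ → 1, so Σzᵢ/Kᵢ = 1 with Kᵢ = Pᵢˢᵃᵗ/P ⇒ 1/P = Σzᵢ/Pᵢˢᵃᵗ.
1/P = 0.3339/250.5 + 0.2824/230.1 + 0.3837/176.3 = 0.0047366 ⇒ P = 211.1205 kPa

Pdew = 211.1205 kPa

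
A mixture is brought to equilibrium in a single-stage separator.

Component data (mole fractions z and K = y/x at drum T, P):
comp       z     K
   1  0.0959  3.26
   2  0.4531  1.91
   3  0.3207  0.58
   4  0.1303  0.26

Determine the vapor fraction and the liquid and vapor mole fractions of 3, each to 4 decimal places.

ψ = 0.6090, x_3 = 0.4309, y_3 = 0.2499

Let ψ = V/F and solve Σ zᵢ(Kᵢ−1)/(1+ψ(Kᵢ−1)) = 0.
g(0) = ΣzᵢKᵢ − 1 = 0.3979 and g(1) = 1 − Σzᵢ/Kᵢ = -0.3207, so a root lies in (0, 1).
Newton iteration, ψ⁰ = 0.5:
  ψ = 0.5000: g = 0.06159, g' = -0.5556 → ψ = 0.6108
  ψ = 0.6108: g = -0.00108, g' = -0.5814 → ψ = 0.6090
Converged at ψ = 0.6090.
Compositions from xᵢ = zᵢ/(1+ψ(Kᵢ−1)), yᵢ = Kᵢxᵢ:
  1: x = 0.0404, y = 0.1316
  2: x = 0.2915, y = 0.5568
  3: x = 0.4309, y = 0.2499
  4: x = 0.2372, y = 0.0617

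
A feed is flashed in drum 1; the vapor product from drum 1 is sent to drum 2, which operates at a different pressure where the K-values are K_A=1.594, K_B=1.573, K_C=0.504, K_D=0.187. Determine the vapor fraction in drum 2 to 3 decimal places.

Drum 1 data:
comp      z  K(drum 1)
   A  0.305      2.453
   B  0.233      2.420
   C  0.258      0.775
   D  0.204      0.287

Drum 1:
Material balance + equilibrium reduce to Σ zᵢ(Kᵢ−1)/(1+ψ₁(Kᵢ−1)) = 0.
g(0) = ΣzᵢKᵢ − 1 = 0.571 and g(1) = 1 − Σzᵢ/Kᵢ = -0.264, so a root lies in (0, 1).
Newton iteration, ψ₁⁰ = 0.5:
  ψ₁ = 0.500: g = 0.1587, g' = -0.644 → ψ₁ = 0.747
  ψ₁ = 0.747: g = -0.0076, g' = -0.752 → ψ₁ = 0.736
Converged at ψ₁ = 0.736.
Drum-1 compositions:
  A: x = 0.147, y = 0.361
  B: x = 0.114, y = 0.276
  C: x = 0.309, y = 0.240
  D: x = 0.430, y = 0.123
Drum-2 feed = drum-1 vapor: z₂ = (0.3614, 0.2756, 0.2397, 0.1233).
Drum 2:
Let ψ₂ = V/F and solve Σ zᵢ(Kᵢ−1)/(1+ψ₂(Kᵢ−1)) = 0.
g(0) = ΣzᵢKᵢ − 1 = 0.154 and g(1) = 1 − Σzᵢ/Kᵢ = -0.537, so a root lies in (0, 1).
Newton–Raphson from ψ₂ = 0.5:
  ψ₂ = 0.500: g = -0.0386, g' = -0.466 → ψ₂ = 0.417
  ψ₂ = 0.417: g = -0.0020, g' = -0.421 → ψ₂ = 0.412
Converged at ψ₂ = 0.412.
  A: x = 0.290, y = 0.463
  B: x = 0.223, y = 0.351
  C: x = 0.301, y = 0.152
  D: x = 0.185, y = 0.035

V/F (drum 2) = 0.412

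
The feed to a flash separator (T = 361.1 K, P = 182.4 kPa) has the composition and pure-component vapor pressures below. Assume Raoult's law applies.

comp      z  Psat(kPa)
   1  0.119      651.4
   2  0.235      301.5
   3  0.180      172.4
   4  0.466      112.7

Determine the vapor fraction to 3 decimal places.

Raoult's law: Kᵢ = Pᵢˢᵃᵗ/P = Pᵢˢᵃᵗ/182.4.
  K_1 = 651.4/182.4 = 3.57127, K_2 = 301.5/182.4 = 1.65296, K_3 = 172.4/182.4 = 0.94518, K_4 = 112.7/182.4 = 0.61787
Material balance + equilibrium reduce to Σ zᵢ(Kᵢ−1)/(1+ψ(Kᵢ−1)) = 0.
g(0) = ΣzᵢKᵢ − 1 = 0.271 and g(1) = 1 − Σzᵢ/Kᵢ = -0.120, so a root lies in (0, 1).
Iterate (Newton) starting at ψ = 0.4:
  ψ = 0.400: g = 0.0522, g' = -0.350 → ψ = 0.549
  ψ = 0.549: g = 0.0042, g' = -0.299 → ψ = 0.563
Converged at ψ = 0.563.

ψ = 0.563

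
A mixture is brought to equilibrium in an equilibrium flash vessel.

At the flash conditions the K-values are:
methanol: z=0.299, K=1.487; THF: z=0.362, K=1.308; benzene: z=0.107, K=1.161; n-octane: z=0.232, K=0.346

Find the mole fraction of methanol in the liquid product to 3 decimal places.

Rachford–Rice: g(ψ) = Σ zᵢ(Kᵢ−1)/(1+ψ(Kᵢ−1)) = 0.
g(0) = ΣzᵢKᵢ − 1 = 0.123 and g(1) = 1 − Σzᵢ/Kᵢ = -0.241, so a root lies in (0, 1).
Newton iteration, ψ⁰ = 0.63:
  ψ = 0.630: g = -0.0376, g' = -0.355 → ψ = 0.524
  ψ = 0.524: g = -0.0029, g' = -0.303 → ψ = 0.514
Converged at ψ = 0.514.
Compositions from xᵢ = zᵢ/(1+ψ(Kᵢ−1)), yᵢ = Kᵢxᵢ:
  methanol: x = 0.239, y = 0.356
  THF: x = 0.313, y = 0.409
  benzene: x = 0.099, y = 0.115
  n-octane: x = 0.350, y = 0.121

x_methanol = 0.239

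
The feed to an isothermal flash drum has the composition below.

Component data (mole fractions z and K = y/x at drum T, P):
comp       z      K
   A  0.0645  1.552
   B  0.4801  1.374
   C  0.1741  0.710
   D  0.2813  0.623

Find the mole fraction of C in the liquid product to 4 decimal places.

Iterate (Newton) starting at V/F = 0.5:
  V/F = 0.5000: g = -0.01056, g' = -0.1405 → V/F = 0.4248
  V/F = 0.4248: g = -0.00007, g' = -0.1386 → V/F = 0.4243
Converged at V/F = 0.4243.
Compositions from xᵢ = zᵢ/(1+V/F(Kᵢ−1)), yᵢ = Kᵢxᵢ:
  A: x = 0.0523, y = 0.0811
  B: x = 0.4144, y = 0.5693
  C: x = 0.1985, y = 0.1410
  D: x = 0.3349, y = 0.2086

x_C = 0.1985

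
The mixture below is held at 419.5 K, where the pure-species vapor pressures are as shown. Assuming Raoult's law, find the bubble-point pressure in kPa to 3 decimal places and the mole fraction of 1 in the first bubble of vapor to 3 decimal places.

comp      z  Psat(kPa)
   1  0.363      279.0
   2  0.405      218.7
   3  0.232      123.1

Pbub = 218.410 kPa, y_1 = 0.464

At the bubble point ψ → 0, so ΣzᵢKᵢ = 1 with Kᵢ = Pᵢˢᵃᵗ/P ⇒ P = ΣzᵢPᵢˢᵃᵗ.
P = 0.363·279.0 + 0.405·218.7 + 0.232·123.1 = 218.410 kPa
yᵢ = zᵢPᵢˢᵃᵗ/P ⇒ y_1 = 0.363·279.0/218.410 = 0.464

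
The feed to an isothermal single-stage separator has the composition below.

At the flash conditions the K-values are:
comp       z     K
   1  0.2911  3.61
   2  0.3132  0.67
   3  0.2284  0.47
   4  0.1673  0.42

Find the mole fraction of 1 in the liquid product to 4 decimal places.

x_1 = 0.1495

Rachford–Rice: g(ψ) = Σ zᵢ(Kᵢ−1)/(1+ψ(Kᵢ−1)) = 0.
g(0) = ΣzᵢKᵢ − 1 = 0.4383 and g(1) = 1 − Σzᵢ/Kᵢ = -0.4324, so a root lies in (0, 1).
Newton–Raphson from ψ = 0.43:
  ψ = 0.4300: g = -0.04851, g' = -0.6941 → ψ = 0.3601
  ψ = 0.3601: g = 0.00211, g' = -0.7588 → ψ = 0.3629
Converged at ψ = 0.3629.
Compositions from xᵢ = zᵢ/(1+ψ(Kᵢ−1)), yᵢ = Kᵢxᵢ:
  1: x = 0.1495, y = 0.5397
  2: x = 0.3558, y = 0.2384
  3: x = 0.2828, y = 0.1329
  4: x = 0.2119, y = 0.0890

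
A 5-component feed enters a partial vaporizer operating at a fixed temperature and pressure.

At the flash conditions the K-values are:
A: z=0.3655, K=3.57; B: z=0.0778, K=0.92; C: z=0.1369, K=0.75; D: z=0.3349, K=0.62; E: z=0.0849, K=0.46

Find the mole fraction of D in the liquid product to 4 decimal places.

Rachford–Rice: g(ψ) = Σ zᵢ(Kᵢ−1)/(1+ψ(Kᵢ−1)) = 0.
Check two-phase: ΣzᵢKᵢ = 1.7258 > 1 and Σzᵢ/Kᵢ = 1.0942 > 1, so g(0) = 0.7258 > 0 and g(1) = -0.0942 < 0.
Iterate (Newton) starting at ψ = 0.61:
  ψ = 0.6100: g = 0.08487, g' = -0.5156 → ψ = 0.7746
  ψ = 0.7746: g = 0.00584, g' = -0.4539 → ψ = 0.7875
Converged at ψ = 0.7875.
Compositions from xᵢ = zᵢ/(1+ψ(Kᵢ−1)), yᵢ = Kᵢxᵢ:
  A: x = 0.1209, y = 0.4315
  B: x = 0.0830, y = 0.0764
  C: x = 0.1705, y = 0.1278
  D: x = 0.4779, y = 0.2963
  E: x = 0.1477, y = 0.0680

x_D = 0.4779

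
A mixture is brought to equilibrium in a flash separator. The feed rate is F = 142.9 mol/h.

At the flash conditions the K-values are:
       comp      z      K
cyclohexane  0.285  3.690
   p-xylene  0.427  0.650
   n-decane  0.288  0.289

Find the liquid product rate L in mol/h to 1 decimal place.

Material balance + equilibrium reduce to Σ zᵢ(Kᵢ−1)/(1+ψ(Kᵢ−1)) = 0.
g(0) = ΣzᵢKᵢ − 1 = 0.412 and g(1) = 1 − Σzᵢ/Kᵢ = -0.731, so a root lies in (0, 1).
Iterate (Newton) starting at ψ = 0.56:
  ψ = 0.560: g = -0.2202, g' = -0.811 → ψ = 0.288
  ψ = 0.288: g = 0.0078, g' = -0.949 → ψ = 0.297
Converged at ψ = 0.297.
Then V = ψ·F = 0.2968·142.9 = 42.4 mol/h and L = F − V = 100.5 mol/h.

L = 100.5 mol/h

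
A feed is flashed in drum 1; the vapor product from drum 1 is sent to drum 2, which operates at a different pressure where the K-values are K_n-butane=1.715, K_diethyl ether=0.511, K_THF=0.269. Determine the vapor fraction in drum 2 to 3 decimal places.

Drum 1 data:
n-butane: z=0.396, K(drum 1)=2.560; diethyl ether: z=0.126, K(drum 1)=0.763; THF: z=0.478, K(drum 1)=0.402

V/F (drum 2) = 0.487

Drum 1:
Newton–Raphson from ψ₁ = 0.5:
  ψ₁ = 0.500: g = -0.0946, g' = -0.661 → ψ₁ = 0.357
  ψ₁ = 0.357: g = 0.0008, g' = -0.682 → ψ₁ = 0.358
Converged at ψ₁ = 0.358.
Drum-1 compositions:
  n-butane: x = 0.254, y = 0.650
  diethyl ether: x = 0.138, y = 0.105
  THF: x = 0.608, y = 0.245
Drum-2 feed = drum-1 vapor: z₂ = (0.6504, 0.1051, 0.2445).
Drum 2:
Material balance + equilibrium reduce to Σ zᵢ(Kᵢ−1)/(1+ψ₂(Kᵢ−1)) = 0.
Check two-phase: ΣzᵢKᵢ = 1.235 > 1 and Σzᵢ/Kᵢ = 1.494 > 1, so g(0) = 0.235 > 0 and g(1) = -0.494 < 0.
Iterate (Newton) starting at ψ₂ = 0.65:
  ψ₂ = 0.650: g = -0.0984, g' = -0.683 → ψ₂ = 0.506
  ψ₂ = 0.506: g = -0.0104, g' = -0.553 → ψ₂ = 0.487
Converged at ψ₂ = 0.487.
  n-butane: x = 0.482, y = 0.827
  diethyl ether: x = 0.138, y = 0.070
  THF: x = 0.380, y = 0.102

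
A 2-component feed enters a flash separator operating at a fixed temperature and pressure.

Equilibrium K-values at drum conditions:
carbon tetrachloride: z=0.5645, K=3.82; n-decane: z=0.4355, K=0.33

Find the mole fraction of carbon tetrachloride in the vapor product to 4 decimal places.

Rachford–Rice: g(V/F) = Σ zᵢ(Kᵢ−1)/(1+V/F(Kᵢ−1)) = 0.
Check two-phase: ΣzᵢKᵢ = 2.3001 > 1 and Σzᵢ/Kᵢ = 1.4675 > 1, so g(0) = 1.3001 > 0 and g(1) = -0.4675 < 0.
Iterate (Newton) starting at V/F = 0.5:
  V/F = 0.5000: g = 0.22176, g' = -1.2150 → V/F = 0.6825
  V/F = 0.6825: g = 0.00665, g' = -1.1885 → V/F = 0.6881
Converged at V/F = 0.6881.
Compositions from xᵢ = zᵢ/(1+V/F(Kᵢ−1)), yᵢ = Kᵢxᵢ:
  carbon tetrachloride: x = 0.1920, y = 0.7334
  n-decane: x = 0.8080, y = 0.2666

y_carbon tetrachloride = 0.7334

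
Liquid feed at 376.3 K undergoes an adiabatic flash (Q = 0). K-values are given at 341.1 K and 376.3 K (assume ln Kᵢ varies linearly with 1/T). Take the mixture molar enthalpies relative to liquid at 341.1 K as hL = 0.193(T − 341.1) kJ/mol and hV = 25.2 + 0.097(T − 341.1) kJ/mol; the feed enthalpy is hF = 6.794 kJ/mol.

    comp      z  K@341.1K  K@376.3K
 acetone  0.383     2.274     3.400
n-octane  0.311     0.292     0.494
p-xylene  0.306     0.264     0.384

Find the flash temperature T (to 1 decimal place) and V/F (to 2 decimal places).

T = 352.8 K, V/F = 0.19

Adiabatic flash: solve Rachford–Rice at each trial T, then check hF = ψ·hV(T) + (1−ψ)·hL(T).
  T = 341.1 K: K = (2.274, 0.292, 0.264), RR gives ψ = 0.046, H_out = 1.165 kJ/mol
  T = 376.3 K: K = (3.400, 0.494, 0.384), RR gives ψ = 0.424, H_out = 16.048 kJ/mol
  T = 358.7 K: K = (2.808, 0.385, 0.321), RR gives ψ = 0.251, H_out = 9.291 kJ/mol
  T = 349.9 K: K = (2.534, 0.336, 0.292), RR gives ψ = 0.156, H_out = 5.503 kJ/mol
  T = 354.3 K: K = (2.669, 0.360, 0.306), RR gives ψ = 0.205, H_out = 7.449 kJ/mol
  T = 352.1 K: K = (2.601, 0.348, 0.299), RR gives ψ = 0.181, H_out = 6.491 kJ/mol
Linear interpolation between T = 352.1 (H_out = 6.491) and T = 354.3 (H_out = 7.449) on hF = 6.794 gives T ≈ 352.8 K, at which ψ = 0.19.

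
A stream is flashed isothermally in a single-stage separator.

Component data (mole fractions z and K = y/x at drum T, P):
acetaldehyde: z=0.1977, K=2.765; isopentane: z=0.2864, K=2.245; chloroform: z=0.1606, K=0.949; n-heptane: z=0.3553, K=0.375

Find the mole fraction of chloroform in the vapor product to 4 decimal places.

Newton iteration, ψ⁰ = 0.42:
  ψ = 0.4200: g = 0.12506, g' = -0.6501 → ψ = 0.6124
  ψ = 0.6124: g = 0.00182, g' = -0.6499 → ψ = 0.6152
Converged at ψ = 0.6151.
Compositions from xᵢ = zᵢ/(1+ψ(Kᵢ−1)), yᵢ = Kᵢxᵢ:
  acetaldehyde: x = 0.0948, y = 0.2621
  isopentane: x = 0.1622, y = 0.3641
  chloroform: x = 0.1658, y = 0.1573
  n-heptane: x = 0.5772, y = 0.2165

y_chloroform = 0.1573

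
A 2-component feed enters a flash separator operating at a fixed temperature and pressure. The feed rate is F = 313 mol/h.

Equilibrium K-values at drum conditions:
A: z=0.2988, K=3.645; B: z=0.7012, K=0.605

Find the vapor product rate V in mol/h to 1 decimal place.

Newton–Raphson from ψ = 0.41:
  ψ = 0.4100: g = 0.04866, g' = -0.6369 → ψ = 0.4864
  ψ = 0.4864: g = 0.00280, g' = -0.5675 → ψ = 0.4913
  ψ = 0.4913: g = 0.00001, g' = -0.5637 → ψ = 0.4914
Converged at ψ = 0.4914.
Then V = ψ·F = 0.4914·313 = 153.8 mol/h and L = F − V = 159.2 mol/h.

V = 153.8 mol/h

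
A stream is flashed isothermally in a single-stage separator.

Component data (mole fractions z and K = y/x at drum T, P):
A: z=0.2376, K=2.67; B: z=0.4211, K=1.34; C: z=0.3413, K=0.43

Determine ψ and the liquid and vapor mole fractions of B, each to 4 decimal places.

Rachford–Rice: g(ψ) = Σ zᵢ(Kᵢ−1)/(1+ψ(Kᵢ−1)) = 0.
g(0) = ΣzᵢKᵢ − 1 = 0.3454 and g(1) = 1 − Σzᵢ/Kᵢ = -0.1970, so a root lies in (0, 1).
Newton–Raphson from ψ = 0.5:
  ψ = 0.5000: g = 0.06652, g' = -0.4493 → ψ = 0.6481
  ψ = 0.6481: g = -0.00062, g' = -0.4644 → ψ = 0.6467
Converged at ψ = 0.6467.
Compositions from xᵢ = zᵢ/(1+ψ(Kᵢ−1)), yᵢ = Kᵢxᵢ:
  A: x = 0.1142, y = 0.3050
  B: x = 0.3452, y = 0.4626
  C: x = 0.5406, y = 0.2324

ψ = 0.6467, x_B = 0.3452, y_B = 0.4626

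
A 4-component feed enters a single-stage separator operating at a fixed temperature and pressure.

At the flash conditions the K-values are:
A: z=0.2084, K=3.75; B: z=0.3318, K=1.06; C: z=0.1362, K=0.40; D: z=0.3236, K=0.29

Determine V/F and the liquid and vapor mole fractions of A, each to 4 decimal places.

V/F = 0.2315, x_A = 0.1273, y_A = 0.4775

Rachford–Rice: g(V/F) = Σ zᵢ(Kᵢ−1)/(1+V/F(Kᵢ−1)) = 0.
Feasibility: ΣzᵢKᵢ = 1.2815, Σzᵢ/Kᵢ = 1.8250 — both > 1, two phases present.
Newton iteration, V/F⁰ = 0.5:
  V/F = 0.5000: g = -0.21232, g' = -0.7727 → V/F = 0.2252
  V/F = 0.2252: g = 0.00557, g' = -0.8988 → V/F = 0.2314
  V/F = 0.2314: g = 0.00003, g' = -0.8894 → V/F = 0.2315
Converged at V/F = 0.2315.
Compositions from xᵢ = zᵢ/(1+V/F(Kᵢ−1)), yᵢ = Kᵢxᵢ:
  A: x = 0.1273, y = 0.4775
  B: x = 0.3273, y = 0.3469
  C: x = 0.1582, y = 0.0633
  D: x = 0.3872, y = 0.1123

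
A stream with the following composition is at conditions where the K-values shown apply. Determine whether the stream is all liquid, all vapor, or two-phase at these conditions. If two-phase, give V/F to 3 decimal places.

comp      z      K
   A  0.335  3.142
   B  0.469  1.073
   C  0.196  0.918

ΣzᵢKᵢ = 1.736; Σzᵢ/Kᵢ = 0.757.
Since Σzᵢ/Kᵢ < 1 the mixture is above its dew point — single vapor phase.

all vapor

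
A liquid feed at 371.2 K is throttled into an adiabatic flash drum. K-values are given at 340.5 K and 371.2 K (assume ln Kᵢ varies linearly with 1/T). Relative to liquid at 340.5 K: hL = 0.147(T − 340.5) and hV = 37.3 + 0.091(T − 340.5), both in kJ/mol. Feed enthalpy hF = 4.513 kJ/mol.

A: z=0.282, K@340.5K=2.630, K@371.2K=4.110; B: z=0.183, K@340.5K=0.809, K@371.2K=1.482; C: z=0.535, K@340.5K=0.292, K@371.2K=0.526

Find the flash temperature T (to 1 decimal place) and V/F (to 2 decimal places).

Adiabatic flash: solve Rachford–Rice at each trial T, then check hF = ψ·hV(T) + (1−ψ)·hL(T).
  T = 340.5 K: K = (2.630, 0.809, 0.292), RR gives ψ = 0.047, H_out = 1.748 kJ/mol
  T = 371.2 K: K = (4.110, 1.482, 0.526), RR gives ψ = 0.634, H_out = 27.080 kJ/mol
  T = 355.9 K: K = (3.322, 1.110, 0.397), RR gives ψ = 0.315, H_out = 13.728 kJ/mol
  T = 348.2 K: K = (2.963, 0.951, 0.342), RR gives ψ = 0.181, H_out = 7.793 kJ/mol
  T = 344.4 K: K = (2.796, 0.879, 0.317), RR gives ψ = 0.115, H_out = 4.854 kJ/mol
  T = 342.4 K: K = (2.710, 0.843, 0.304), RR gives ψ = 0.081, H_out = 3.276 kJ/mol
Linear interpolation between T = 342.4 (H_out = 3.276) and T = 344.4 (H_out = 4.854) on hF = 4.513 gives T ≈ 344.0 K, at which ψ = 0.11.

T = 344.0 K, V/F = 0.11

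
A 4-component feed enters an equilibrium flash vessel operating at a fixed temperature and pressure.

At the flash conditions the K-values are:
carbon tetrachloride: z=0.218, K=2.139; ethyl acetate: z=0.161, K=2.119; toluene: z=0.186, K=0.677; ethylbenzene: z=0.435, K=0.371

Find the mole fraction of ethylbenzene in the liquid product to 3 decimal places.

x_ethylbenzene = 0.481

Let ψ = V/F and solve Σ zᵢ(Kᵢ−1)/(1+ψ(Kᵢ−1)) = 0.
g(0) = ΣzᵢKᵢ − 1 = 0.095 and g(1) = 1 − Σzᵢ/Kᵢ = -0.625, so a root lies in (0, 1).
Newton–Raphson from ψ = 0.38:
  ψ = 0.380: g = -0.1283, g' = -0.559 → ψ = 0.151
  ψ = 0.151: g = 0.0007, g' = -0.585 → ψ = 0.152
Converged at ψ = 0.152.
Compositions from xᵢ = zᵢ/(1+ψ(Kᵢ−1)), yᵢ = Kᵢxᵢ:
  carbon tetrachloride: x = 0.186, y = 0.398
  ethyl acetate: x = 0.138, y = 0.292
  toluene: x = 0.196, y = 0.132
  ethylbenzene: x = 0.481, y = 0.178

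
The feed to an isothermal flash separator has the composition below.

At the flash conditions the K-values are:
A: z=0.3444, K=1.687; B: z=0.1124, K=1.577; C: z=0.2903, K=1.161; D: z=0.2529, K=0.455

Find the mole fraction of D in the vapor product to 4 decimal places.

Let ψ = V/F and solve Σ zᵢ(Kᵢ−1)/(1+ψ(Kᵢ−1)) = 0.
Feasibility: ΣzᵢKᵢ = 1.2104, Σzᵢ/Kᵢ = 1.0813 — both > 1, two phases present.
Newton iteration, ψ⁰ = 0.5:
  ψ = 0.5000: g = 0.08024, g' = -0.2610 → ψ = 0.8075
  ψ = 0.8075: g = -0.00837, g' = -0.3301 → ψ = 0.7821
  ψ = 0.7821: g = -0.00012, g' = -0.3207 → ψ = 0.7817
Converged at ψ = 0.7817.
Compositions from xᵢ = zᵢ/(1+ψ(Kᵢ−1)), yᵢ = Kᵢxᵢ:
  A: x = 0.2241, y = 0.3780
  B: x = 0.0775, y = 0.1222
  C: x = 0.2578, y = 0.2994
  D: x = 0.4406, y = 0.2005

y_D = 0.2005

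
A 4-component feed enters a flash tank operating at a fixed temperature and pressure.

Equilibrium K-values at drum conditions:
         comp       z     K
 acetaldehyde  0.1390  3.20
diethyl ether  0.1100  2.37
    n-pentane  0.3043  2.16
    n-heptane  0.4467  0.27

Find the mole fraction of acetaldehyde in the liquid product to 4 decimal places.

Let β = V/F and solve Σ zᵢ(Kᵢ−1)/(1+β(Kᵢ−1)) = 0.
Feasibility: ΣzᵢKᵢ = 1.4834, Σzᵢ/Kᵢ = 1.8852 — both > 1, two phases present.
Newton–Raphson from β = 0.55:
  β = 0.5500: g = -0.10503, g' = -1.0221 → β = 0.4472
  β = 0.4472: g = -0.00416, g' = -0.9526 → β = 0.4429
Converged at β = 0.4429.
Compositions from xᵢ = zᵢ/(1+β(Kᵢ−1)), yᵢ = Kᵢxᵢ:
  acetaldehyde: x = 0.0704, y = 0.2253
  diethyl ether: x = 0.0685, y = 0.1623
  n-pentane: x = 0.2010, y = 0.4342
  n-heptane: x = 0.6601, y = 0.1782

x_acetaldehyde = 0.0704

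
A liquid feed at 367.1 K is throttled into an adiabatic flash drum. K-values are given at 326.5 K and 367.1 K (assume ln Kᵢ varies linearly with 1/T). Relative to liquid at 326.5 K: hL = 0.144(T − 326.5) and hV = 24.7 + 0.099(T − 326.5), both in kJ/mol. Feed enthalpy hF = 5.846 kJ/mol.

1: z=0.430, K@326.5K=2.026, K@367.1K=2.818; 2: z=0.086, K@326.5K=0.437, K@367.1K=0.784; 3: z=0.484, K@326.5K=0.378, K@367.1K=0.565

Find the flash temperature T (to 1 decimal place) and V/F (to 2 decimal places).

T = 331.0 K, V/F = 0.21

Adiabatic flash: solve Rachford–Rice at each trial T, then check hF = ψ·hV(T) + (1−ψ)·hL(T).
  T = 326.5 K: K = (2.026, 0.437, 0.378), RR gives ψ = 0.146, H_out = 3.599 kJ/mol
  T = 367.1 K: K = (2.818, 0.784, 0.565), RR gives ψ = 0.742, H_out = 22.808 kJ/mol
  T = 346.8 K: K = (2.413, 0.595, 0.468), RR gives ψ = 0.433, H_out = 13.216 kJ/mol
  T = 336.6 K: K = (2.216, 0.512, 0.422), RR gives ψ = 0.292, H_out = 8.534 kJ/mol
  T = 331.6 K: K = (2.121, 0.474, 0.400), RR gives ψ = 0.221, H_out = 6.151 kJ/mol
  T = 329.1 K: K = (2.074, 0.456, 0.389), RR gives ψ = 0.185, H_out = 4.918 kJ/mol
  T = 330.4 K: K = (2.099, 0.465, 0.395), RR gives ψ = 0.204, H_out = 5.563 kJ/mol
Linear interpolation between T = 330.4 (H_out = 5.563) and T = 331.6 (H_out = 6.151) on hF = 5.846 gives T ≈ 331.0 K, at which ψ = 0.21.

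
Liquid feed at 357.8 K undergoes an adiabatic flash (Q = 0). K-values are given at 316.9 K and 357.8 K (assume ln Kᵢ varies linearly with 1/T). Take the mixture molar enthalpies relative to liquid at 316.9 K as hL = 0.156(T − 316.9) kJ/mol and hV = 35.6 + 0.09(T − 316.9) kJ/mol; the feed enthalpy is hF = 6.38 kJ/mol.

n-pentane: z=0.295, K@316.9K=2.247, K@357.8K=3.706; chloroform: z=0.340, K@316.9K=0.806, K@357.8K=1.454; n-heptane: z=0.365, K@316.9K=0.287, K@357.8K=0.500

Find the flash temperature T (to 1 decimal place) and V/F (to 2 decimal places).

T = 321.2 K, V/F = 0.16

Adiabatic flash: solve Rachford–Rice at each trial T, then check hF = ψ·hV(T) + (1−ψ)·hL(T).
  T = 316.9 K: K = (2.247, 0.806, 0.287), RR gives ψ = 0.066, H_out = 2.348 kJ/mol
  T = 357.8 K: K = (3.706, 1.454, 0.500), RR gives ψ = 0.919, H_out = 36.629 kJ/mol
  T = 337.4 K: K = (2.932, 1.103, 0.386), RR gives ψ = 0.499, H_out = 20.284 kJ/mol
  T = 327.1 K: K = (2.576, 0.947, 0.334), RR gives ψ = 0.289, H_out = 11.680 kJ/mol
  T = 322.0 K: K = (2.408, 0.875, 0.310), RR gives ψ = 0.180, H_out = 7.157 kJ/mol
  T = 319.4 K: K = (2.325, 0.839, 0.298), RR gives ψ = 0.123, H_out = 4.749 kJ/mol
  T = 320.7 K: K = (2.367, 0.857, 0.304), RR gives ψ = 0.152, H_out = 5.963 kJ/mol
Linear interpolation between T = 320.7 (H_out = 5.963) and T = 322.0 (H_out = 7.157) on hF = 6.38 gives T ≈ 321.2 K, at which ψ = 0.16.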